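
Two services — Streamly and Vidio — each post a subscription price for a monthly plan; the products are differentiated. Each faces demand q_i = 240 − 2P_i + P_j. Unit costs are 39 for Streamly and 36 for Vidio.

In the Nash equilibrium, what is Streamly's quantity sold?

133.2

Streamly's profit: π = (P_{Streamly} − 39)(240 − 2P_{Streamly} + P_{Vidio}).
∂π/∂P_{Streamly} = 318 − 4P_{Streamly} + P_{Vidio} = 0 ⇒ P_{Streamly} = 79.5 + 0.25P_{Vidio}.
Similarly P_{Vidio} = 78 + 0.25P_{Streamly}.
Plugging P_{Vidio} into Streamly's best response: P_{Streamly} = 79.5 + 0.25(78 + 0.25P_{Streamly}) ⇒ 0.9375P_{Streamly} = 99, so P_{Streamly} = 105.6.
Then P_{Vidio} = 78 + 0.25·105.6 = 104.4.
q_{Streamly} = 240 − 2·105.6 + 104.4 = 133.2.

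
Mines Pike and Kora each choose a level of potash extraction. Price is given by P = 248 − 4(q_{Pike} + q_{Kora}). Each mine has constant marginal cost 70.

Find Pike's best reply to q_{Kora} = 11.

16.75

Mine Pike's profit: π = q_{Pike}(248 − 4(q_{Pike} + q_{Kora})) − 70q_{Pike}.
∂π/∂q_{Pike} = 178 − 8q_{Pike} − 4q_{Kora} = 0, so q_{Pike} = 22.25 − 0.5q_{Kora}.
At q_{Kora} = 11: q_{Pike} = 22.25 − 0.5·11 = 16.75.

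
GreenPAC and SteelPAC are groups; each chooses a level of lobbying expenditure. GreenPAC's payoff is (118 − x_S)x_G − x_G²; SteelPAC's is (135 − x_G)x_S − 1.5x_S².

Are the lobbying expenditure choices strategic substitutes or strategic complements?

strategic substitutes

Expanding GreenPAC's payoff: 118x_G − x_Sx_G − x_G².
∂π/∂x_G = 118 − x_S − 2x_G = 0, so x_G = 59 − 0.5x_S.
The best-response slope dx_G/dx_S = −0.5 < 0: the reaction function is downward-sloping, so the choices are strategic substitutes.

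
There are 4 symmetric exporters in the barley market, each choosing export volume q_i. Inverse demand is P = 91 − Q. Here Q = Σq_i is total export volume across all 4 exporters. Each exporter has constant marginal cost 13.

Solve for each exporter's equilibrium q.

15.6

A representative exporter's profit is π_i = q_i(91 − Q) − 13q_i, with Q = q_i + Σ_{j≠i} q_j.
First-order condition: 78 − 2q_i − Σ_{j≠i} q_j = 0.
In a symmetric equilibrium every exporter chooses the same q, so Σ_{j≠i} q_j = 3q. The condition becomes 78 − 5q = 0, giving q = 78/5 = 15.6.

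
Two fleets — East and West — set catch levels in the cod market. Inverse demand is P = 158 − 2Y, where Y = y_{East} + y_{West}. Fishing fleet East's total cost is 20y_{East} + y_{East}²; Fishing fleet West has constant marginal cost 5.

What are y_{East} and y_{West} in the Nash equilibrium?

Fishing fleet East's profit: π = y_{East}(158 − 2(y_{East} + y_{West})) − 20y_{East} − y_{East}².
∂π/∂y_{East} = 138 − 6y_{East} − 2y_{West} = 0, so y_{East} = 23 − (1/3)y_{West}.
For West: ∂π/∂y_{West} = 153 − 4y_{West} − 2y_{East} = 0 ⇒ y_{West} = 38.25 − 0.5y_{East}.
Substituting the second reaction function into the first: y_{East} = 23 − (1/3)(38.25 − 0.5y_{East}), which gives (5/6)y_{East} = 10.25 ⇒ y_{East} = 12.3.
Then y_{West} = 38.25 − 0.5·12.3 = 32.1.

12.3, 32.1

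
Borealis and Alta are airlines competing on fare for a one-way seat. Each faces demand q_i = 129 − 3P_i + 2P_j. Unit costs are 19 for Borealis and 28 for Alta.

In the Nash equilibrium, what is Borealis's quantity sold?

87.5625

Borealis's profit: π = (P_{Borealis} − 19)(129 − 3P_{Borealis} + 2P_{Alta}).
∂π/∂P_{Borealis} = 186 − 6P_{Borealis} + 2P_{Alta} = 0 ⇒ P_{Borealis} = 31 + (1/3)P_{Alta}.
Similarly P_{Alta} = 35.5 + (1/3)P_{Borealis}.
Plugging P_{Alta} into Borealis's best response: P_{Borealis} = 31 + (1/3)(35.5 + (1/3)P_{Borealis}) ⇒ (8/9)P_{Borealis} = 257/6, so P_{Borealis} = 48.1875.
Then P_{Alta} = 35.5 + (1/3)·48.1875 = 51.5625.
q_{Borealis} = 129 − 3·48.1875 + 2·51.5625 = 87.5625.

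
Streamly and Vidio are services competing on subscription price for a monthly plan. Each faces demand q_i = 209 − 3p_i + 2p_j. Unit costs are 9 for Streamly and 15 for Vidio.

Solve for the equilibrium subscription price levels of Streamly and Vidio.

60.125, 62.375

Streamly's profit: π = (p_{Streamly} − 9)(209 − 3p_{Streamly} + 2p_{Vidio}).
∂π/∂p_{Streamly} = 236 − 6p_{Streamly} + 2p_{Vidio} = 0 ⇒ p_{Streamly} = 118/3 + (1/3)p_{Vidio}.
Similarly p_{Vidio} = 127/3 + (1/3)p_{Streamly}.
Substituting the second reaction function into the first: p_{Streamly} = 118/3 + (1/3)(127/3 + (1/3)p_{Streamly}), which gives (8/9)p_{Streamly} = 481/9 ⇒ p_{Streamly} = 60.125.
Then p_{Vidio} = 127/3 + (1/3)·60.125 = 62.375.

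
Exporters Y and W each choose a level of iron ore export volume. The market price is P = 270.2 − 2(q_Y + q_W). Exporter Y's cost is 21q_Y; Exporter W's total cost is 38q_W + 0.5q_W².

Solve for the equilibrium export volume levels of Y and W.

48.85, 26.9

Exporter Y's profit: π = q_Y(270.2 − 2(q_Y + q_W)) − 21q_Y.
∂π/∂q_Y = 249.2 − 4q_Y − 2q_W = 0, so q_Y = 62.3 − 0.5q_W.
For W: ∂π/∂q_W = 232.2 − 5q_W − 2q_Y = 0 ⇒ q_W = 46.44 − 0.4q_Y.
Solving the two reaction functions simultaneously: (1 − (−0.5)(−0.4))q_Y = 62.3 − 0.5·46.44, so 0.8q_Y = 39.08 and q_Y = 48.85.
Then q_W = 46.44 − 0.4·48.85 = 26.9.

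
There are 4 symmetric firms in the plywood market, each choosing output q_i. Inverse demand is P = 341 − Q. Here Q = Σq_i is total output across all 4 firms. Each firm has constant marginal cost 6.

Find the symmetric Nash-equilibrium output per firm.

67

A representative firm's profit is π_i = q_i(341 − Q) − 6q_i, with Q = q_i + Σ_{j≠i} q_j.
First-order condition: 335 − 2q_i − Σ_{j≠i} q_j = 0.
With identical firms, set every q_j = q: then 335 − 2q − 3q = 0, i.e. q = 335/5 = 67.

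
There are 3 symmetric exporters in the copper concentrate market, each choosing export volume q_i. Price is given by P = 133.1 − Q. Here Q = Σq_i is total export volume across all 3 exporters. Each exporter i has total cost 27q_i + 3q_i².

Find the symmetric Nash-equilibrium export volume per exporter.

A representative exporter's profit is π_i = q_i(133.1 − Q) − 27q_i − 3q_i², with Q = q_i + Σ_{j≠i} q_j.
First-order condition: 106.1 − 8q_i − Σ_{j≠i} q_j = 0.
In a symmetric equilibrium every exporter chooses the same q, so Σ_{j≠i} q_j = 2q. The condition becomes 106.1 − 10q = 0, giving q = 106.1/10 = 10.61.

10.61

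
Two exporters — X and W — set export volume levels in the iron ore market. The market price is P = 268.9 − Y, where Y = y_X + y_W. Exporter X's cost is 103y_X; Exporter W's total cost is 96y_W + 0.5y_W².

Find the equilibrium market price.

Exporter X's profit: π = y_X(268.9 − (y_X + y_W)) − 103y_X.
∂π/∂y_X = 165.9 − 2y_X − y_W = 0, so y_X = 82.95 − 0.5y_W.
For W: ∂π/∂y_W = 172.9 − 3y_W − y_X = 0 ⇒ y_W = 1729/30 − (1/3)y_X.
Substituting the second reaction function into the first: y_X = 82.95 − 0.5(1729/30 − (1/3)y_X), which gives (5/6)y_X = 812/15 ⇒ y_X = 64.96.
Then y_W = 1729/30 − (1/3)·64.96 = 35.98.
Equilibrium price: P = 268.9 − 100.94 = 167.96.

167.96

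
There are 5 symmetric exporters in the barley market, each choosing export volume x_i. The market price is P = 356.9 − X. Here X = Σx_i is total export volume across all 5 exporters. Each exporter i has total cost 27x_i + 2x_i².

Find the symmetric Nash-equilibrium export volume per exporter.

32.99

A representative exporter's profit is π_i = x_i(356.9 − X) − 27x_i − 2x_i², with X = x_i + Σ_{j≠i} x_j.
First-order condition: 329.9 − 6x_i − Σ_{j≠i} x_j = 0.
Imposing symmetry (x_j = x for all j) turns Σ_{j≠i} x_j into 4x, so 329.9 = 10x and x = 32.99.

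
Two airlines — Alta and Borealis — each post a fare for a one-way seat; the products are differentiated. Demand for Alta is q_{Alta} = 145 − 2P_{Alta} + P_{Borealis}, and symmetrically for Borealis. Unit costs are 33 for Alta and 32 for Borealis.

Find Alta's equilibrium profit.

Alta's profit: π = (P_{Alta} − 33)(145 − 2P_{Alta} + P_{Borealis}).
∂π/∂P_{Alta} = 211 − 4P_{Alta} + P_{Borealis} = 0 ⇒ P_{Alta} = 52.75 + 0.25P_{Borealis}.
Similarly P_{Borealis} = 52.25 + 0.25P_{Alta}.
Plugging P_{Borealis} into Alta's best response: P_{Alta} = 52.75 + 0.25(52.25 + 0.25P_{Alta}) ⇒ 0.9375P_{Alta} = 65.8125, so P_{Alta} = 70.2.
Then P_{Borealis} = 52.25 + 0.25·70.2 = 69.8.
q_{Alta} = 145 − 2·70.2 + 69.8 = 74.4.
Profit = (70.2 − 33)·74.4 = 2767.68.

2767.68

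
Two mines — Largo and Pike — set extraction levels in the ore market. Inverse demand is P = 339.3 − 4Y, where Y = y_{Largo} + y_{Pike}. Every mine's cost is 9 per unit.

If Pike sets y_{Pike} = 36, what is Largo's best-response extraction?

23.2875

Mine Largo's profit: π = y_{Largo}(339.3 − 4(y_{Largo} + y_{Pike})) − 9y_{Largo}.
∂π/∂y_{Largo} = 330.3 − 8y_{Largo} − 4y_{Pike} = 0, so y_{Largo} = 41.2875 − 0.5y_{Pike}.
At y_{Pike} = 36: y_{Largo} = 41.2875 − 0.5·36 = 23.2875.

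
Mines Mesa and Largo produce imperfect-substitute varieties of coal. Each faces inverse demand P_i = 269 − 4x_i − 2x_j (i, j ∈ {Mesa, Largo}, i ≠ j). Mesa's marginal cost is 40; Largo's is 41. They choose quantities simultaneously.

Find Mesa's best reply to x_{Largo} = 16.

Mine Mesa's profit: π = x_{Mesa}(269 − 4x_{Mesa} − 2x_{Largo}) − 40x_{Mesa}.
∂π/∂x_{Mesa} = 229 − 8x_{Mesa} − 2x_{Largo} = 0 ⇒ x_{Mesa} = 28.625 − 0.25x_{Largo}.
At x_{Largo} = 16: x_{Mesa} = 28.625 − 0.25·16 = 24.625.

24.625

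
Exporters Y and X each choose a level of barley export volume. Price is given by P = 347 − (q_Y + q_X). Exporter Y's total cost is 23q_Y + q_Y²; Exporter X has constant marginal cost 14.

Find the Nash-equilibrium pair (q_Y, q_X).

Exporter Y's profit: π = q_Y(347 − (q_Y + q_X)) − 23q_Y − q_Y².
∂π/∂q_Y = 324 − 4q_Y − q_X = 0, so q_Y = 81 − 0.25q_X.
For X: ∂π/∂q_X = 333 − 2q_X − q_Y = 0 ⇒ q_X = 166.5 − 0.5q_Y.
Substituting the second reaction function into the first: q_Y = 81 − 0.25(166.5 − 0.5q_Y), which gives 0.875q_Y = 39.375 ⇒ q_Y = 45.
Then q_X = 166.5 − 0.5·45 = 144.

45, 144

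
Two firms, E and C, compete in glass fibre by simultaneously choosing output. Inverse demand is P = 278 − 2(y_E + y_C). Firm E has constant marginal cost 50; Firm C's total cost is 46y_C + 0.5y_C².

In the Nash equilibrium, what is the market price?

Firm E's profit: π = y_E(278 − 2(y_E + y_C)) − 50y_E.
∂π/∂y_E = 228 − 4y_E − 2y_C = 0, so y_E = 57 − 0.5y_C.
For C: ∂π/∂y_C = 232 − 5y_C − 2y_E = 0 ⇒ y_C = 46.4 − 0.4y_E.
Solving the two reaction functions simultaneously: (1 − (−0.5)(−0.4))y_E = 57 − 0.5·46.4, so 0.8y_E = 33.8 and y_E = 42.25.
Then y_C = 46.4 − 0.4·42.25 = 29.5.
Equilibrium price: P = 278 − 2·71.75 = 134.5.

134.5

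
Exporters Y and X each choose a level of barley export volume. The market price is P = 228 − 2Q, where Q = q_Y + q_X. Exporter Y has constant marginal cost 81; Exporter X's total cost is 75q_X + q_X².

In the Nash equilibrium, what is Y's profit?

Exporter Y's profit: π = q_Y(228 − 2(q_Y + q_X)) − 81q_Y.
∂π/∂q_Y = 147 − 4q_Y − 2q_X = 0, so q_Y = 36.75 − 0.5q_X.
For X: ∂π/∂q_X = 153 − 6q_X − 2q_Y = 0 ⇒ q_X = 25.5 − (1/3)q_Y.
Substituting the second reaction function into the first: q_Y = 36.75 − 0.5(25.5 − (1/3)q_Y), which gives (5/6)q_Y = 24 ⇒ q_Y = 28.8.
Then q_X = 25.5 − (1/3)·28.8 = 15.9.
Price P = 228 − 2·44.7 = 138.6.
Y's profit: (138.6 − 81)·28.8 = 1658.88.

1658.88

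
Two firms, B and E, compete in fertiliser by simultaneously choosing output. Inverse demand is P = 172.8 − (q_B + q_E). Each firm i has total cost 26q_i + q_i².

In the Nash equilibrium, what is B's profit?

1724.0192

Firm B's profit: π = q_B(172.8 − (q_B + q_E)) − 26q_B − q_B².
∂π/∂q_B = 146.8 − 4q_B − q_E = 0, so q_B = 36.7 − 0.25q_E.
Setting q_B = q_E in the reaction function: q_B = 36.7 − 0.25q_B, so q_B = 36.7 / 1.25 = 29.36.
Price P = 172.8 − 58.72 = 114.08.
B's profit: (114.08 − 26)·29.36 − (29.36)² = 1724.0192.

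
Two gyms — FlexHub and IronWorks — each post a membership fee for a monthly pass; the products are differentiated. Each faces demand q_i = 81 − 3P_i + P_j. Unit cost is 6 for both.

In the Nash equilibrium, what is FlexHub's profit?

571.32

FlexHub's profit: π = (P_{FlexHub} − 6)(81 − 3P_{FlexHub} + P_{IronWorks}).
∂π/∂P_{FlexHub} = 99 − 6P_{FlexHub} + P_{IronWorks} = 0 ⇒ P_{FlexHub} = 16.5 + (1/6)P_{IronWorks}.
By symmetry P_{IronWorks} = P_{FlexHub}; substituting into the reaction function, (5/6)P_{FlexHub} = 16.5 and P_{FlexHub} = 19.8.
q_{FlexHub} = 81 − 3·19.8 + 19.8 = 41.4.
Profit = (19.8 − 6)·41.4 = 571.32.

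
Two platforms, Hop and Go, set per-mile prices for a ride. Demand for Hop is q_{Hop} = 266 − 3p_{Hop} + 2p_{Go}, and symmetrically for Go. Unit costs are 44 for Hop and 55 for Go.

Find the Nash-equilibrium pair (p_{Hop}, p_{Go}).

Hop's profit: π = (p_{Hop} − 44)(266 − 3p_{Hop} + 2p_{Go}).
∂π/∂p_{Hop} = 398 − 6p_{Hop} + 2p_{Go} = 0 ⇒ p_{Hop} = 199/3 + (1/3)p_{Go}.
Similarly p_{Go} = 431/6 + (1/3)p_{Hop}.
Plugging p_{Go} into Hop's best response: p_{Hop} = 199/3 + (1/3)(431/6 + (1/3)p_{Hop}) ⇒ (8/9)p_{Hop} = 1625/18, so p_{Hop} = 101.5625.
Then p_{Go} = 431/6 + (1/3)·101.5625 = 105.6875.

101.5625, 105.6875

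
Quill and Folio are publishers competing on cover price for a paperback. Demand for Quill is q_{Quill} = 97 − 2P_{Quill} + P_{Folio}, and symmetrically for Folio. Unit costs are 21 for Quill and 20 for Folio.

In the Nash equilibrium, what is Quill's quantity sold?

Quill's profit: π = (P_{Quill} − 21)(97 − 2P_{Quill} + P_{Folio}).
∂π/∂P_{Quill} = 139 − 4P_{Quill} + P_{Folio} = 0 ⇒ P_{Quill} = 34.75 + 0.25P_{Folio}.
Similarly P_{Folio} = 34.25 + 0.25P_{Quill}.
Solving the two reaction functions simultaneously: (1 − (0.25)(0.25))P_{Quill} = 34.75 + 0.25·34.25, so 0.9375P_{Quill} = 43.3125 and P_{Quill} = 46.2.
Then P_{Folio} = 34.25 + 0.25·46.2 = 45.8.
q_{Quill} = 97 − 2·46.2 + 45.8 = 50.4.

50.4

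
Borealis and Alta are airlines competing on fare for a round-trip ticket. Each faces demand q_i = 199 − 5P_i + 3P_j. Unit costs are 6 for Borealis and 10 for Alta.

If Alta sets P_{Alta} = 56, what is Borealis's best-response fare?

Borealis's profit: π = (P_{Borealis} − 6)(199 − 5P_{Borealis} + 3P_{Alta}).
∂π/∂P_{Borealis} = 229 − 10P_{Borealis} + 3P_{Alta} = 0 ⇒ P_{Borealis} = 22.9 + 0.3P_{Alta}.
At P_{Alta} = 56: P_{Borealis} = 22.9 + 0.3·56 = 39.7.

39.7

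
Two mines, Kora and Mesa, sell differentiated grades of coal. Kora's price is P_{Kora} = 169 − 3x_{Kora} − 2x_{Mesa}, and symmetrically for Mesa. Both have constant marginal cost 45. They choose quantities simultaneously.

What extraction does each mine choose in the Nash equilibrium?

15.5

Mine Kora's profit: π = x_{Kora}(169 − 3x_{Kora} − 2x_{Mesa}) − 45x_{Kora}.
∂π/∂x_{Kora} = 124 − 6x_{Kora} − 2x_{Mesa} = 0 ⇒ x_{Kora} = 62/3 − (1/3)x_{Mesa}.
By symmetry x_{Mesa} = x_{Kora}; substituting into the reaction function, (4/3)x_{Kora} = 62/3 and x_{Kora} = 15.5.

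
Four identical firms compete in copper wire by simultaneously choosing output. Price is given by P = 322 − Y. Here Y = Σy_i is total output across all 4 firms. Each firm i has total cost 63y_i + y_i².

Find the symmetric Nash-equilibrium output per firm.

A representative firm's profit is π_i = y_i(322 − Y) − 63y_i − y_i², with Y = y_i + Σ_{j≠i} y_j.
First-order condition: 259 − 4y_i − Σ_{j≠i} y_j = 0.
In a symmetric equilibrium every firm chooses the same y, so Σ_{j≠i} y_j = 3y. The condition becomes 259 − 7y = 0, giving y = 259/7 = 37.

37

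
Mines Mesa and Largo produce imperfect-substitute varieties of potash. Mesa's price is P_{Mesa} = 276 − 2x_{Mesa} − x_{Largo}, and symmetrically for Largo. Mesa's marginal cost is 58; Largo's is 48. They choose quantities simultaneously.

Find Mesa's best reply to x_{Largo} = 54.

41

Mine Mesa's profit: π = x_{Mesa}(276 − 2x_{Mesa} − x_{Largo}) − 58x_{Mesa}.
∂π/∂x_{Mesa} = 218 − 4x_{Mesa} − x_{Largo} = 0 ⇒ x_{Mesa} = 54.5 − 0.25x_{Largo}.
At x_{Largo} = 54: x_{Mesa} = 54.5 − 0.25·54 = 41.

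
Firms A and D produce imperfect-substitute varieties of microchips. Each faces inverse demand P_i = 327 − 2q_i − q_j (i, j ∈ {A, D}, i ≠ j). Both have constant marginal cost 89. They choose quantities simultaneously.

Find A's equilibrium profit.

Firm A's profit: π = q_A(327 − 2q_A − q_D) − 89q_A.
∂π/∂q_A = 238 − 4q_A − q_D = 0 ⇒ q_A = 59.5 − 0.25q_D.
By symmetry q_D = q_A; substituting into the reaction function, 1.25q_A = 59.5 and q_A = 47.6.
P_A = 327 − 2·47.6 − 47.6 = 184.2.
Profit = (184.2 − 89)·47.6 = 4531.52.

4531.52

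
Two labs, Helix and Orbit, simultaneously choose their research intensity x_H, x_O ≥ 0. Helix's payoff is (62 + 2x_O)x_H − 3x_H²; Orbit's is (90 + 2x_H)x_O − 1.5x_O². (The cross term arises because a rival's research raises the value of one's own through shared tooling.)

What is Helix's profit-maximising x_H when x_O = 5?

Expanding Helix's payoff: 62x_H + 2x_Ox_H − 3x_H².
∂π/∂x_H = 62 + 2x_O − 6x_H = 0, so x_H = 31/3 + (1/3)x_O.
At x_O = 5: x_H = 31/3 + (1/3)·5 = 12.

12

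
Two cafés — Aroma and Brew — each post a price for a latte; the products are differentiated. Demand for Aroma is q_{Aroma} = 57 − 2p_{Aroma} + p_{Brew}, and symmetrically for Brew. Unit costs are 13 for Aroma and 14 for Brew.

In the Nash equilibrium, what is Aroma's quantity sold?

29.6

Aroma's profit: π = (p_{Aroma} − 13)(57 − 2p_{Aroma} + p_{Brew}).
∂π/∂p_{Aroma} = 83 − 4p_{Aroma} + p_{Brew} = 0 ⇒ p_{Aroma} = 20.75 + 0.25p_{Brew}.
Similarly p_{Brew} = 21.25 + 0.25p_{Aroma}.
Substituting the second reaction function into the first: p_{Aroma} = 20.75 + 0.25(21.25 + 0.25p_{Aroma}), which gives 0.9375p_{Aroma} = 26.0625 ⇒ p_{Aroma} = 27.8.
Then p_{Brew} = 21.25 + 0.25·27.8 = 28.2.
q_{Aroma} = 57 − 2·27.8 + 28.2 = 29.6.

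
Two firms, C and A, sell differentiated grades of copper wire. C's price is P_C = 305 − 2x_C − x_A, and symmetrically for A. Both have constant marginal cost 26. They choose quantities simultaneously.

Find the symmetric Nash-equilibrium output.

55.8

Firm C's profit: π = x_C(305 − 2x_C − x_A) − 26x_C.
∂π/∂x_C = 279 − 4x_C − x_A = 0 ⇒ x_C = 69.75 − 0.25x_A.
Setting x_C = x_A in the reaction function: x_C = 69.75 − 0.25x_C, so x_C = 69.75 / 1.25 = 55.8.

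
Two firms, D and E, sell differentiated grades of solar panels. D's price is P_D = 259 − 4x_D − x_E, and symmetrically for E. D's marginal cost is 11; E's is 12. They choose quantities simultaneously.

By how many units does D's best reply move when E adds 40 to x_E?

Firm D's profit: π = x_D(259 − 4x_D − x_E) − 11x_D.
∂π/∂x_D = 248 − 8x_D − x_E = 0 ⇒ x_D = 31 − 0.125x_E.
The reaction-function slope is −0.125, so a 40-unit rise in x_E moves x_D by −0.125 × 40 = −5. D's best response falls — the actions are strategic substitutes.

-5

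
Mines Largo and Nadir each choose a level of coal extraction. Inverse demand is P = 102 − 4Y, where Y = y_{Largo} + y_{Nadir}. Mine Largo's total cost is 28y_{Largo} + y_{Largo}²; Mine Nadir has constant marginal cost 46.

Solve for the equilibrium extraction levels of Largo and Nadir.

5.75, 4.125

Mine Largo's profit: π = y_{Largo}(102 − 4(y_{Largo} + y_{Nadir})) − 28y_{Largo} − y_{Largo}².
∂π/∂y_{Largo} = 74 − 10y_{Largo} − 4y_{Nadir} = 0, so y_{Largo} = 7.4 − 0.4y_{Nadir}.
For Nadir: ∂π/∂y_{Nadir} = 56 − 8y_{Nadir} − 4y_{Largo} = 0 ⇒ y_{Nadir} = 7 − 0.5y_{Largo}.
Solving the two reaction functions simultaneously: (1 − (−0.4)(−0.5))y_{Largo} = 7.4 − 0.4·7, so 0.8y_{Largo} = 4.6 and y_{Largo} = 5.75.
Then y_{Nadir} = 7 − 0.5·5.75 = 4.125.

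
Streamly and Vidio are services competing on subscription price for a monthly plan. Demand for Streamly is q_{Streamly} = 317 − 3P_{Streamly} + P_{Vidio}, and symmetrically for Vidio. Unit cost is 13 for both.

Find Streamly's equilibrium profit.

Streamly's profit: π = (P_{Streamly} − 13)(317 − 3P_{Streamly} + P_{Vidio}).
∂π/∂P_{Streamly} = 356 − 6P_{Streamly} + P_{Vidio} = 0 ⇒ P_{Streamly} = 178/3 + (1/6)P_{Vidio}.
By symmetry P_{Vidio} = P_{Streamly}; substituting into the reaction function, (5/6)P_{Streamly} = 178/3 and P_{Streamly} = 71.2.
q_{Streamly} = 317 − 3·71.2 + 71.2 = 174.6.
Profit = (71.2 − 13)·174.6 = 10161.72.

10161.72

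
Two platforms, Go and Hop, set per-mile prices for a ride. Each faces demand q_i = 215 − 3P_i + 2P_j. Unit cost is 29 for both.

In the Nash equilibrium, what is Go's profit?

Go's profit: π = (P_{Go} − 29)(215 − 3P_{Go} + 2P_{Hop}).
∂π/∂P_{Go} = 302 − 6P_{Go} + 2P_{Hop} = 0 ⇒ P_{Go} = 151/3 + (1/3)P_{Hop}.
By symmetry P_{Hop} = P_{Go}; substituting into the reaction function, (2/3)P_{Go} = 151/3 and P_{Go} = 75.5.
q_{Go} = 215 − 3·75.5 + 2·75.5 = 139.5.
Profit = (75.5 − 29)·139.5 = 6486.75.

6486.75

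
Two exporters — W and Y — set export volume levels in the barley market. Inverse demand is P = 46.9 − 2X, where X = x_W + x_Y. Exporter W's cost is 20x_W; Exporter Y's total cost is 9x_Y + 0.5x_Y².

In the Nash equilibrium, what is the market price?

Exporter W's profit: π = x_W(46.9 − 2(x_W + x_Y)) − 20x_W.
∂π/∂x_W = 26.9 − 4x_W − 2x_Y = 0, so x_W = 6.725 − 0.5x_Y.
For Y: ∂π/∂x_Y = 37.9 − 5x_Y − 2x_W = 0 ⇒ x_Y = 7.58 − 0.4x_W.
Plugging x_Y into W's best response: x_W = 6.725 − 0.5(7.58 − 0.4x_W) ⇒ 0.8x_W = 2.935, so x_W = 587/160.
Then x_Y = 7.58 − 0.4·(587/160) = 6.1125.
Equilibrium price: P = 46.9 − 2·(313/32) = 27.3375.

27.3375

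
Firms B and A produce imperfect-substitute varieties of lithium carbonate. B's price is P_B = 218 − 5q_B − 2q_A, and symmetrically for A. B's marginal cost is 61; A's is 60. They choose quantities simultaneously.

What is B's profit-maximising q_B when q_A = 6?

14.5

Firm B's profit: π = q_B(218 − 5q_B − 2q_A) − 61q_B.
∂π/∂q_B = 157 − 10q_B − 2q_A = 0 ⇒ q_B = 15.7 − 0.2q_A.
At q_A = 6: q_B = 15.7 − 0.2·6 = 14.5.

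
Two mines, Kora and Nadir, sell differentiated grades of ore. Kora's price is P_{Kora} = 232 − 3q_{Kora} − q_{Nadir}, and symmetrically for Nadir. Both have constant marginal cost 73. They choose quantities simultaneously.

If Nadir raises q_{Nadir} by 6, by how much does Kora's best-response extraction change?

Mine Kora's profit: π = q_{Kora}(232 − 3q_{Kora} − q_{Nadir}) − 73q_{Kora}.
∂π/∂q_{Kora} = 159 − 6q_{Kora} − q_{Nadir} = 0 ⇒ q_{Kora} = 26.5 − (1/6)q_{Nadir}.
The reaction-function slope is −1/6, so a 6-unit rise in q_{Nadir} moves q_{Kora} by −1/6 × 6 = −1. Kora's best response falls — the actions are strategic substitutes.

-1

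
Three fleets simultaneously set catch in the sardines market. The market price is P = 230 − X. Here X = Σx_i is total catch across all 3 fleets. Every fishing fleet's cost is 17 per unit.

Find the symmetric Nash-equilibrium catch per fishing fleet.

53.25

A representative fishing fleet's profit is π_i = x_i(230 − X) − 17x_i, with X = x_i + Σ_{j≠i} x_j.
First-order condition: 213 − 2x_i − Σ_{j≠i} x_j = 0.
In a symmetric equilibrium every fishing fleet chooses the same x, so Σ_{j≠i} x_j = 2x. The condition becomes 213 − 4x = 0, giving x = 213/4 = 53.25.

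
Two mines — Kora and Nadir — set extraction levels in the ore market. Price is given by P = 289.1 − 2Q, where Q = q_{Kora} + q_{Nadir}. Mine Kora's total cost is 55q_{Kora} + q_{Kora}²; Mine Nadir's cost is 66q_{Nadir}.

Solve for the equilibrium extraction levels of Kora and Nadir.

Mine Kora's profit: π = q_{Kora}(289.1 − 2(q_{Kora} + q_{Nadir})) − 55q_{Kora} − q_{Kora}².
∂π/∂q_{Kora} = 234.1 − 6q_{Kora} − 2q_{Nadir} = 0, so q_{Kora} = 2341/60 − (1/3)q_{Nadir}.
For Nadir: ∂π/∂q_{Nadir} = 223.1 − 4q_{Nadir} − 2q_{Kora} = 0 ⇒ q_{Nadir} = 55.775 − 0.5q_{Kora}.
Substituting the second reaction function into the first: q_{Kora} = 2341/60 − (1/3)(55.775 − 0.5q_{Kora}), which gives (5/6)q_{Kora} = 20.425 ⇒ q_{Kora} = 24.51.
Then q_{Nadir} = 55.775 − 0.5·24.51 = 43.52.

24.51, 43.52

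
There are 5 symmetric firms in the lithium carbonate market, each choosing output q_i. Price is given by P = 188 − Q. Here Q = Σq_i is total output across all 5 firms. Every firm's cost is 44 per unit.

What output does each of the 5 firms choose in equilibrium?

A representative firm's profit is π_i = q_i(188 − Q) − 44q_i, with Q = q_i + Σ_{j≠i} q_j.
First-order condition: 144 − 2q_i − Σ_{j≠i} q_j = 0.
Imposing symmetry (q_j = q for all j) turns Σ_{j≠i} q_j into 4q, so 144 = 6q and q = 24.

24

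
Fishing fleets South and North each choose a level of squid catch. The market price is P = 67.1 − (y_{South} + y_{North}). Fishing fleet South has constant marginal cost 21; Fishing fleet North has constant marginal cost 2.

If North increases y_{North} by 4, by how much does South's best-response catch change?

-2

Fishing fleet South's profit: π = y_{South}(67.1 − (y_{South} + y_{North})) − 21y_{South}.
∂π/∂y_{South} = 46.1 − 2y_{South} − y_{North} = 0, so y_{South} = 23.05 − 0.5y_{North}.
The reaction-function slope is −0.5, so a 4-unit rise in y_{North} moves y_{South} by −0.5 × 4 = −2. South's best response falls — the actions are strategic substitutes.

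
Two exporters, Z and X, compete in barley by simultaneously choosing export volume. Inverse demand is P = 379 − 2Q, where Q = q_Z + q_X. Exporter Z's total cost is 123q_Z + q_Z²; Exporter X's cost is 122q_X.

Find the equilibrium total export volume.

Exporter Z's profit: π = q_Z(379 − 2(q_Z + q_X)) − 123q_Z − q_Z².
∂π/∂q_Z = 256 − 6q_Z − 2q_X = 0, so q_Z = 128/3 − (1/3)q_X.
For X: ∂π/∂q_X = 257 − 4q_X − 2q_Z = 0 ⇒ q_X = 64.25 − 0.5q_Z.
Substituting the second reaction function into the first: q_Z = 128/3 − (1/3)(64.25 − 0.5q_Z), which gives (5/6)q_Z = 21.25 ⇒ q_Z = 25.5.
Then q_X = 64.25 − 0.5·25.5 = 51.5.
Total export volume: 25.5 + 51.5 = 77.

77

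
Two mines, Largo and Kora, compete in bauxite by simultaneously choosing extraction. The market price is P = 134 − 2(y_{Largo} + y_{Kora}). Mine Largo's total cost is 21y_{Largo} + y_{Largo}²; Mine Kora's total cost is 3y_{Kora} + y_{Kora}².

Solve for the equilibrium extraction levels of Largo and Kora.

13, 17.5

Mine Largo's profit: π = y_{Largo}(134 − 2(y_{Largo} + y_{Kora})) − 21y_{Largo} − y_{Largo}².
∂π/∂y_{Largo} = 113 − 6y_{Largo} − 2y_{Kora} = 0, so y_{Largo} = 113/6 − (1/3)y_{Kora}.
By the same steps for Kora: y_{Kora} = 131/6 − (1/3)y_{Largo}.
Plugging y_{Kora} into Largo's best response: y_{Largo} = 113/6 − (1/3)(131/6 − (1/3)y_{Largo}) ⇒ (8/9)y_{Largo} = 104/9, so y_{Largo} = 13.
Then y_{Kora} = 131/6 − (1/3)·13 = 17.5.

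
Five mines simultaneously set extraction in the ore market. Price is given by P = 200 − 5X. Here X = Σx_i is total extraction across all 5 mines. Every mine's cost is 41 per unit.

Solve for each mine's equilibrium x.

5.3

A representative mine's profit is π_i = x_i(200 − 5X) − 41x_i, with X = x_i + Σ_{j≠i} x_j.
First-order condition: 159 − 10x_i − 5Σ_{j≠i} x_j = 0.
Imposing symmetry (x_j = x for all j) turns Σ_{j≠i} x_j into 4x, so 159 = 30x and x = 5.3.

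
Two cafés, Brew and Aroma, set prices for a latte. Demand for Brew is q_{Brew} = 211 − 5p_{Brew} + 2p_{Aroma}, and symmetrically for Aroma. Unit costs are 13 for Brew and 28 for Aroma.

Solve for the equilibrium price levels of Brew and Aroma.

Brew's profit: π = (p_{Brew} − 13)(211 − 5p_{Brew} + 2p_{Aroma}).
∂π/∂p_{Brew} = 276 − 10p_{Brew} + 2p_{Aroma} = 0 ⇒ p_{Brew} = 27.6 + 0.2p_{Aroma}.
Similarly p_{Aroma} = 35.1 + 0.2p_{Brew}.
Substituting the second reaction function into the first: p_{Brew} = 27.6 + 0.2(35.1 + 0.2p_{Brew}), which gives 0.96p_{Brew} = 34.62 ⇒ p_{Brew} = 36.0625.
Then p_{Aroma} = 35.1 + 0.2·36.0625 = 42.3125.

36.0625, 42.3125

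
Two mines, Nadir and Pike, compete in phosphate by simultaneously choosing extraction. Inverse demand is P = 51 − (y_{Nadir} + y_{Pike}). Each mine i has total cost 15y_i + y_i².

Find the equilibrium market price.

36.6

Mine Nadir's profit: π = y_{Nadir}(51 − (y_{Nadir} + y_{Pike})) − 15y_{Nadir} − y_{Nadir}².
∂π/∂y_{Nadir} = 36 − 4y_{Nadir} − y_{Pike} = 0, so y_{Nadir} = 9 − 0.25y_{Pike}.
The game is symmetric, so in equilibrium y_{Pike} = y_{Nadir}: the reaction function gives 1.25y_{Nadir} = 9, hence y_{Nadir} = 7.2.
Equilibrium price: P = 51 − 14.4 = 36.6.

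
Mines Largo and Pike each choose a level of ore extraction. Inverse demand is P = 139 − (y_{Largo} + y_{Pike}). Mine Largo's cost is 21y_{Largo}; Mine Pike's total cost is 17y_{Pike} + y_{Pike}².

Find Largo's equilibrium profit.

2500

Mine Largo's profit: π = y_{Largo}(139 − (y_{Largo} + y_{Pike})) − 21y_{Largo}.
∂π/∂y_{Largo} = 118 − 2y_{Largo} − y_{Pike} = 0, so y_{Largo} = 59 − 0.5y_{Pike}.
For Pike: ∂π/∂y_{Pike} = 122 − 4y_{Pike} − y_{Largo} = 0 ⇒ y_{Pike} = 30.5 − 0.25y_{Largo}.
Solving the two reaction functions simultaneously: (1 − (−0.5)(−0.25))y_{Largo} = 59 − 0.5·30.5, so 0.875y_{Largo} = 43.75 and y_{Largo} = 50.
Then y_{Pike} = 30.5 − 0.25·50 = 18.
Price P = 139 − 68 = 71.
Largo's profit: (71 − 21)·50 = 2500.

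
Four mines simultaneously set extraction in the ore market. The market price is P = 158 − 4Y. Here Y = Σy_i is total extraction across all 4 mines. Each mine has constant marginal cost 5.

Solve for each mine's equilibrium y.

7.65

A representative mine's profit is π_i = y_i(158 − 4Y) − 5y_i, with Y = y_i + Σ_{j≠i} y_j.
First-order condition: 153 − 8y_i − 4Σ_{j≠i} y_j = 0.
With identical mines, set every y_j = y: then 153 − 8y − 12y = 0, i.e. y = 153/20 = 7.65.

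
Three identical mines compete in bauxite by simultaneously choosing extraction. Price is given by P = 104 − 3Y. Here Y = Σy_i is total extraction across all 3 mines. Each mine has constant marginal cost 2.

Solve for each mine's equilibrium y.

A representative mine's profit is π_i = y_i(104 − 3Y) − 2y_i, with Y = y_i + Σ_{j≠i} y_j.
First-order condition: 102 − 6y_i − 3Σ_{j≠i} y_j = 0.
Imposing symmetry (y_j = y for all j) turns Σ_{j≠i} y_j into 2y, so 102 = 12y and y = 8.5.

8.5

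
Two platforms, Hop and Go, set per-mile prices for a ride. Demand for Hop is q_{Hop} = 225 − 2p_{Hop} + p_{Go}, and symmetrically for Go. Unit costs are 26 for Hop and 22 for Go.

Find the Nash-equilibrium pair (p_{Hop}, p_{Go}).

Hop's profit: π = (p_{Hop} − 26)(225 − 2p_{Hop} + p_{Go}).
∂π/∂p_{Hop} = 277 − 4p_{Hop} + p_{Go} = 0 ⇒ p_{Hop} = 69.25 + 0.25p_{Go}.
Similarly p_{Go} = 67.25 + 0.25p_{Hop}.
Solving the two reaction functions simultaneously: (1 − (0.25)(0.25))p_{Hop} = 69.25 + 0.25·67.25, so 0.9375p_{Hop} = 86.0625 and p_{Hop} = 91.8.
Then p_{Go} = 67.25 + 0.25·91.8 = 90.2.

91.8, 90.2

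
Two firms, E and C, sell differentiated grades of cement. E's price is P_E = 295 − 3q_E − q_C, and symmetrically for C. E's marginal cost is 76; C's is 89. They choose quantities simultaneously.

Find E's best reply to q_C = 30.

31.5

Firm E's profit: π = q_E(295 − 3q_E − q_C) − 76q_E.
∂π/∂q_E = 219 − 6q_E − q_C = 0 ⇒ q_E = 36.5 − (1/6)q_C.
At q_C = 30: q_E = 36.5 − (1/6)·30 = 31.5.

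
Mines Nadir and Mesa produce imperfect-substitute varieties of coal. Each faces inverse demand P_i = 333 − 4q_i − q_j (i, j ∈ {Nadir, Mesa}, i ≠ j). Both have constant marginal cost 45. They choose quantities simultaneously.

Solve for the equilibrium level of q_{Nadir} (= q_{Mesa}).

Mine Nadir's profit: π = q_{Nadir}(333 − 4q_{Nadir} − q_{Mesa}) − 45q_{Nadir}.
∂π/∂q_{Nadir} = 288 − 8q_{Nadir} − q_{Mesa} = 0 ⇒ q_{Nadir} = 36 − 0.125q_{Mesa}.
Setting q_{Nadir} = q_{Mesa} in the reaction function: q_{Nadir} = 36 − 0.125q_{Nadir}, so q_{Nadir} = 36 / 1.125 = 32.

32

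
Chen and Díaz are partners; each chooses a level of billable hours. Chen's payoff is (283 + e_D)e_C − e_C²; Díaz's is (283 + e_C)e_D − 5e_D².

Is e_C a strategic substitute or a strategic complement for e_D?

Expanding Chen's payoff: 283e_C + e_De_C − e_C².
∂π/∂e_C = 283 + e_D − 2e_C = 0, so e_C = 141.5 + 0.5e_D.
The best-response slope de_C/de_D = 0.5 > 0: the reaction function is upward-sloping, so the choices are strategic complements.

strategic complements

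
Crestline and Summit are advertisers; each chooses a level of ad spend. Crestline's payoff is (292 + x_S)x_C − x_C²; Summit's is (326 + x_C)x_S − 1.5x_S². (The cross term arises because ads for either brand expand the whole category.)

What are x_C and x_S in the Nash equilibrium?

240.4, 188.8

Expanding Crestline's payoff: 292x_C + x_Sx_C − x_C².
∂π/∂x_C = 292 + x_S − 2x_C = 0, so x_C = 146 + 0.5x_S.
Likewise for Summit: x_S = 326/3 + (1/3)x_C.
Substituting the second reaction function into the first: x_C = 146 + 0.5(326/3 + (1/3)x_C), which gives (5/6)x_C = 601/3 ⇒ x_C = 240.4.
Then x_S = 326/3 + (1/3)·240.4 = 188.8.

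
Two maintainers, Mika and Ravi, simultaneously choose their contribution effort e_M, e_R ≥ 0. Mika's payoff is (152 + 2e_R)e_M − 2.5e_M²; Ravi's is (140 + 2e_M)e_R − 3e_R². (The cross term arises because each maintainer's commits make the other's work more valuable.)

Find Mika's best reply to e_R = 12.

35.2

Expanding Mika's payoff: 152e_M + 2e_Re_M − 2.5e_M².
∂π/∂e_M = 152 + 2e_R − 5e_M = 0, so e_M = 30.4 + 0.4e_R.
At e_R = 12: e_M = 30.4 + 0.4·12 = 35.2.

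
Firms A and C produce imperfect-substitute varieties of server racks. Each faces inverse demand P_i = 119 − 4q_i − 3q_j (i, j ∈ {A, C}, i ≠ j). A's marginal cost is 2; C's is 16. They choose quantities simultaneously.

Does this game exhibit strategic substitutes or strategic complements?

Firm A's profit: π = q_A(119 − 4q_A − 3q_C) − 2q_A.
∂π/∂q_A = 117 − 8q_A − 3q_C = 0 ⇒ q_A = 14.625 − 0.375q_C.
The best-response slope dq_A/dq_C = −0.375 < 0: the reaction function is downward-sloping, so the choices are strategic substitutes.

strategic substitutes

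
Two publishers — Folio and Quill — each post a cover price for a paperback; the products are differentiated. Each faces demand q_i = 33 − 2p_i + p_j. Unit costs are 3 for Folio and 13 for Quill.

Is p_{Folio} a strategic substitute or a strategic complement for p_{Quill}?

strategic complements

Folio's profit: π = (p_{Folio} − 3)(33 − 2p_{Folio} + p_{Quill}).
∂π/∂p_{Folio} = 39 − 4p_{Folio} + p_{Quill} = 0 ⇒ p_{Folio} = 9.75 + 0.25p_{Quill}.
The best-response slope dp_{Folio}/dp_{Quill} = 0.25 > 0: the reaction function is upward-sloping, so the choices are strategic complements.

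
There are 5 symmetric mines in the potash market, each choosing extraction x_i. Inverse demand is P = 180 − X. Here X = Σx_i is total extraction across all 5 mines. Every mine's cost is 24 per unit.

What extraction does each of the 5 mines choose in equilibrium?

A representative mine's profit is π_i = x_i(180 − X) − 24x_i, with X = x_i + Σ_{j≠i} x_j.
First-order condition: 156 − 2x_i − Σ_{j≠i} x_j = 0.
In a symmetric equilibrium every mine chooses the same x, so Σ_{j≠i} x_j = 4x. The condition becomes 156 − 6x = 0, giving x = 156/6 = 26.

26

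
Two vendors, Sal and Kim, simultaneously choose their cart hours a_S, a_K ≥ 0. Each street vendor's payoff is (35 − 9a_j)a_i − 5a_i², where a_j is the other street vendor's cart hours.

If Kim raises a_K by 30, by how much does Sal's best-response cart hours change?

-27

Sal's payoff is (35 − 9a_K)a_S − 5a_S².
∂π/∂a_S = 35 − 9a_K − 10a_S = 0, so a_S = 3.5 − 0.9a_K.
The reaction-function slope is −0.9, so a 30-unit rise in a_K moves a_S by −0.9 × 30 = −27. Sal's best response falls — the actions are strategic substitutes.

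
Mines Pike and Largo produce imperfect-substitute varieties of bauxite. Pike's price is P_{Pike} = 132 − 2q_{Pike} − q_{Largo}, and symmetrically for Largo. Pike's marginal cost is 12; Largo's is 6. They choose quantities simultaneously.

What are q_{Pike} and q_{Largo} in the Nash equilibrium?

Mine Pike's profit: π = q_{Pike}(132 − 2q_{Pike} − q_{Largo}) − 12q_{Pike}.
∂π/∂q_{Pike} = 120 − 4q_{Pike} − q_{Largo} = 0 ⇒ q_{Pike} = 30 − 0.25q_{Largo}.
Similarly q_{Largo} = 31.5 − 0.25q_{Pike}.
Solving the two reaction functions simultaneously: (1 − (−0.25)(−0.25))q_{Pike} = 30 − 0.25·31.5, so 0.9375q_{Pike} = 22.125 and q_{Pike} = 23.6.
Then q_{Largo} = 31.5 − 0.25·23.6 = 25.6.

23.6, 25.6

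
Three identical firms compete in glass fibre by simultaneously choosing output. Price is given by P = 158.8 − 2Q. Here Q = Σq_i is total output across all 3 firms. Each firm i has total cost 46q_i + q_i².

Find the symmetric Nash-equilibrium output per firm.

A representative firm's profit is π_i = q_i(158.8 − 2Q) − 46q_i − q_i², with Q = q_i + Σ_{j≠i} q_j.
First-order condition: 112.8 − 6q_i − 2Σ_{j≠i} q_j = 0.
Imposing symmetry (q_j = q for all j) turns Σ_{j≠i} q_j into 2q, so 112.8 = 10q and q = 11.28.

11.28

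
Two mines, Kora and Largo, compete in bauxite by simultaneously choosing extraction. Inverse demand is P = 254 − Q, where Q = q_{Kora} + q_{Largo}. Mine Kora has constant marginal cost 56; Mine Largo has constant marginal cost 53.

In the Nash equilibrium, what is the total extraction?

Mine Kora's profit: π = q_{Kora}(254 − (q_{Kora} + q_{Largo})) − 56q_{Kora}.
∂π/∂q_{Kora} = 198 − 2q_{Kora} − q_{Largo} = 0, so q_{Kora} = 99 − 0.5q_{Largo}.
By the same steps for Largo: q_{Largo} = 100.5 − 0.5q_{Kora}.
Solving the two reaction functions simultaneously: (1 − (−0.5)(−0.5))q_{Kora} = 99 − 0.5·100.5, so 0.75q_{Kora} = 48.75 and q_{Kora} = 65.
Then q_{Largo} = 100.5 − 0.5·65 = 68.
Total extraction: 65 + 68 = 133.

133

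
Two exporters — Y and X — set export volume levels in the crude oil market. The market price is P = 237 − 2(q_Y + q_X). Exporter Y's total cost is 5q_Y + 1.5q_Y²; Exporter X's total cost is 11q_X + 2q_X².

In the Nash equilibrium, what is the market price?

Exporter Y's profit: π = q_Y(237 − 2(q_Y + q_X)) − 5q_Y − 1.5q_Y².
∂π/∂q_Y = 232 − 7q_Y − 2q_X = 0, so q_Y = 232/7 − (2/7)q_X.
For X: ∂π/∂q_X = 226 − 8q_X − 2q_Y = 0 ⇒ q_X = 28.25 − 0.25q_Y.
Plugging q_X into Y's best response: q_Y = 232/7 − (2/7)(28.25 − 0.25q_Y) ⇒ (13/14)q_Y = 351/14, so q_Y = 27.
Then q_X = 28.25 − 0.25·27 = 21.5.
Equilibrium price: P = 237 − 2·48.5 = 140.

140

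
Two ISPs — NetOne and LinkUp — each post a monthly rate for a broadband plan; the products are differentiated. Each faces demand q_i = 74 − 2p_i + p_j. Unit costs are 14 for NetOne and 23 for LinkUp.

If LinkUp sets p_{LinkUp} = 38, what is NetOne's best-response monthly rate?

NetOne's profit: π = (p_{NetOne} − 14)(74 − 2p_{NetOne} + p_{LinkUp}).
∂π/∂p_{NetOne} = 102 − 4p_{NetOne} + p_{LinkUp} = 0 ⇒ p_{NetOne} = 25.5 + 0.25p_{LinkUp}.
At p_{LinkUp} = 38: p_{NetOne} = 25.5 + 0.25·38 = 35.

35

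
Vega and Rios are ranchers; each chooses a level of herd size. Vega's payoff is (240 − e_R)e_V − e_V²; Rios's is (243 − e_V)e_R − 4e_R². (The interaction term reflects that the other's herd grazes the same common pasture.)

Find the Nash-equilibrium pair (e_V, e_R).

Expanding Vega's payoff: 240e_V − e_Re_V − e_V².
∂π/∂e_V = 240 − e_R − 2e_V = 0, so e_V = 120 − 0.5e_R.
Likewise for Rios: e_R = 30.375 − 0.125e_V.
Solving the two reaction functions simultaneously: (1 − (−0.5)(−0.125))e_V = 120 − 0.5·30.375, so 0.9375e_V = 104.8125 and e_V = 111.8.
Then e_R = 30.375 − 0.125·111.8 = 16.4.

111.8, 16.4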